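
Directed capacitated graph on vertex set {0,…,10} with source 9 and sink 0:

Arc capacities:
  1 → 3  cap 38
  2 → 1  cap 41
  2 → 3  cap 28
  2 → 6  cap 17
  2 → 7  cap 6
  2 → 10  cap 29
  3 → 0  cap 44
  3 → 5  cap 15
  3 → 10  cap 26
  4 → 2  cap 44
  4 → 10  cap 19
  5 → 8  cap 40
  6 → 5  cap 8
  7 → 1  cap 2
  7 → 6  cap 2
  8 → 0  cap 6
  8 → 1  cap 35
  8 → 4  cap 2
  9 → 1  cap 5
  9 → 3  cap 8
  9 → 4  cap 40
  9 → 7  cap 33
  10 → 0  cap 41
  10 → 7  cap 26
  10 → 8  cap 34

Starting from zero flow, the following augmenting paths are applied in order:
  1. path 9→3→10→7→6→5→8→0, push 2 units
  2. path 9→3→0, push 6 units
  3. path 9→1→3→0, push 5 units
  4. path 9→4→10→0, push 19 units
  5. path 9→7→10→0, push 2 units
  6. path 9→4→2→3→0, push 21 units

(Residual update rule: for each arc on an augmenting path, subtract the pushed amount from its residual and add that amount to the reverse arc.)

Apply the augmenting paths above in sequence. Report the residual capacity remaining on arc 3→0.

after path 1 (9→3→10→7→6→5→8→0, push 2): res(3,0)=44
after path 2 (9→3→0, push 6): res(3,0)=38
after path 3 (9→1→3→0, push 5): res(3,0)=33
after path 4 (9→4→10→0, push 19): res(3,0)=33
after path 5 (9→7→10→0, push 2): res(3,0)=33
after path 6 (9→4→2→3→0, push 21): res(3,0)=12

Residual capacity of (3,0): 12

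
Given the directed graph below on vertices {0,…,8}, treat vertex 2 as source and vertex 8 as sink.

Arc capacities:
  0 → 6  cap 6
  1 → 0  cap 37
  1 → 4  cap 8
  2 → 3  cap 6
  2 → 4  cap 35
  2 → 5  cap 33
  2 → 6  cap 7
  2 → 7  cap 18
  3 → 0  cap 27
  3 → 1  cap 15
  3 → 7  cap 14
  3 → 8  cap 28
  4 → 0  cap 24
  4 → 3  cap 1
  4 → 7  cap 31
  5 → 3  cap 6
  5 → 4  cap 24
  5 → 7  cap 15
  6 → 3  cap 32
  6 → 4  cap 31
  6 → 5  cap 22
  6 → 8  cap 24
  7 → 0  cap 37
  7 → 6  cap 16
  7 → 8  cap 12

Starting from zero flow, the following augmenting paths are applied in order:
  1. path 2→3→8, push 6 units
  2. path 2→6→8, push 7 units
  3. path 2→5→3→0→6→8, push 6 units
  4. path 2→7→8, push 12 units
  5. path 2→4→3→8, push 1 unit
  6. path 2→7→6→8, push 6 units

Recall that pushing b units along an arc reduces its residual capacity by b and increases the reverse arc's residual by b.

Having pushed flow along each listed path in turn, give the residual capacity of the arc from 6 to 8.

Residual capacity of (6,8): 5

after path 1 (2→3→8, push 6): res(6,8)=24
after path 2 (2→6→8, push 7): res(6,8)=17
after path 3 (2→5→3→0→6→8, push 6): res(6,8)=11
after path 4 (2→7→8, push 12): res(6,8)=11
after path 5 (2→4→3→8, push 1): res(6,8)=11
after path 6 (2→7→6→8, push 6): res(6,8)=5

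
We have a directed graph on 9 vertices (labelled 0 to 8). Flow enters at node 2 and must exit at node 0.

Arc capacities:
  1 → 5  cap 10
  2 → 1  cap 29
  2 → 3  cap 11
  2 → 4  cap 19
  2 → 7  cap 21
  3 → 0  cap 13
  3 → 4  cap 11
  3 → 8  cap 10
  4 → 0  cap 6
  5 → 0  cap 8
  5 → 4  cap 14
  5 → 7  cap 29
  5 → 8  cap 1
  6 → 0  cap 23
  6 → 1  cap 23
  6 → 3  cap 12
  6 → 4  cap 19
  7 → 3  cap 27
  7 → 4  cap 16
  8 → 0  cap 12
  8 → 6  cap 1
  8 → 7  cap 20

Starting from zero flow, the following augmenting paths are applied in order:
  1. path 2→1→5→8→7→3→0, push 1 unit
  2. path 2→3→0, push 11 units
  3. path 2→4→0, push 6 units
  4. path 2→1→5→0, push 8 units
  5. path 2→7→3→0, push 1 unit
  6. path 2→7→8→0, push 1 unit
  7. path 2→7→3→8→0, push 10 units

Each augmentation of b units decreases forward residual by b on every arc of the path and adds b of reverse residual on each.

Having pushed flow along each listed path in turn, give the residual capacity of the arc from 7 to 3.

Residual capacity of (7,3): 15

after path 1 (2→1→5→8→7→3→0, push 1): res(7,3)=26
after path 2 (2→3→0, push 11): res(7,3)=26
after path 3 (2→4→0, push 6): res(7,3)=26
after path 4 (2→1→5→0, push 8): res(7,3)=26
after path 5 (2→7→3→0, push 1): res(7,3)=25
after path 6 (2→7→8→0, push 1): res(7,3)=25
after path 7 (2→7→3→8→0, push 10): res(7,3)=15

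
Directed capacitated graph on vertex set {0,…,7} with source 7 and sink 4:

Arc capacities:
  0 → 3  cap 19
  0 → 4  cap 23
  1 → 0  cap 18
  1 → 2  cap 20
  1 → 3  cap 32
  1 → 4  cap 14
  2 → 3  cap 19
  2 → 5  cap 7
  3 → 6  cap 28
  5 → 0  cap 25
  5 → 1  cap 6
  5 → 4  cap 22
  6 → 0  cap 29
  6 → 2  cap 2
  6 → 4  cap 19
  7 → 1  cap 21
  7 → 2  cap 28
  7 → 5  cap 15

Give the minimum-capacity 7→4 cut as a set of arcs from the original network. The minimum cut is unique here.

augment #1: 7→1→4 push 14
augment #2: 7→5→4 push 15
augment #3: 7→1→0→4 push 7
augment #4: 7→2→5→4 push 7
augment #5: 7→2→3→6→4 push 19
max flow = 62; residual-reachable set from 7 gives S-side
cut edges (S→T): {(2,3), (2,5), (7,1), (7,5)} total cap 62

Min-cut arcs: {(2,3), (2,5), (7,1), (7,5)} (total capacity 62)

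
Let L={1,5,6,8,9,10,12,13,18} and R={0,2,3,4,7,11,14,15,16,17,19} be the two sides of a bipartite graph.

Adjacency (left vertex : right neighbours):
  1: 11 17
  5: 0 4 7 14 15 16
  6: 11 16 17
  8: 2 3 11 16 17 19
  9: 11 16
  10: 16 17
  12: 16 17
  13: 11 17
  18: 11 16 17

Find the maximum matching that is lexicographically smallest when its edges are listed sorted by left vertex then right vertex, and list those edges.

Lex-smallest maximum matching: {(1,11), (5,0), (6,16), (8,2), (10,17)}

|M| = 5 (so the lex-smallest maximum matching has 5 edges)
process left vertices in ascending order; for each, take the smallest-labelled available neighbour that still permits 5 edges overall, or leave it unmatched if none does
lex-smallest matching: {1-11, 5-0, 6-16, 8-2, 10-17}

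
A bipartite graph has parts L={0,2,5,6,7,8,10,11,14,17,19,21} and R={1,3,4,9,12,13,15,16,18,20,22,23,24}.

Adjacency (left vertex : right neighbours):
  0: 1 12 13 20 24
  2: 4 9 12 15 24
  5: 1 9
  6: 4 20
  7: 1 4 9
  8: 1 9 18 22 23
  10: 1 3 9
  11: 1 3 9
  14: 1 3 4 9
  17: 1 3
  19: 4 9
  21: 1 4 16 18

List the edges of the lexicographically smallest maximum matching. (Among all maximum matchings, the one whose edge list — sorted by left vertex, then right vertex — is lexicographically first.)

Lex-smallest maximum matching: {(0,12), (2,15), (5,1), (6,20), (7,4), (8,18), (10,3), (11,9), (21,16)}

|M| = 9 (so the lex-smallest maximum matching has 9 edges)
process left vertices in ascending order; for each, take the smallest-labelled available neighbour that still permits 9 edges overall, or leave it unmatched if none does
lex-smallest matching: {0-12, 2-15, 5-1, 6-20, 7-4, 8-18, 10-3, 11-9, 21-16}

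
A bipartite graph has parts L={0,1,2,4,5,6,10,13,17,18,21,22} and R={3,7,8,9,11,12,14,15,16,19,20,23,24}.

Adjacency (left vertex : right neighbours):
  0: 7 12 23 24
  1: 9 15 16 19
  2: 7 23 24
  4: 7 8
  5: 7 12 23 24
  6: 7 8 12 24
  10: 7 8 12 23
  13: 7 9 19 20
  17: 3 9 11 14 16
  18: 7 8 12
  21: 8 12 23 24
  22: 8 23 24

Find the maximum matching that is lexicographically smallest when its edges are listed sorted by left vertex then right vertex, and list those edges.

Lex-smallest maximum matching: {(0,7), (1,9), (2,23), (4,8), (5,12), (6,24), (13,19), (17,3)}

|M| = 8 (so the lex-smallest maximum matching has 8 edges)
process left vertices in ascending order; for each, take the smallest-labelled available neighbour that still permits 8 edges overall, or leave it unmatched if none does
lex-smallest matching: {0-7, 1-9, 2-23, 4-8, 5-12, 6-24, 13-19, 17-3}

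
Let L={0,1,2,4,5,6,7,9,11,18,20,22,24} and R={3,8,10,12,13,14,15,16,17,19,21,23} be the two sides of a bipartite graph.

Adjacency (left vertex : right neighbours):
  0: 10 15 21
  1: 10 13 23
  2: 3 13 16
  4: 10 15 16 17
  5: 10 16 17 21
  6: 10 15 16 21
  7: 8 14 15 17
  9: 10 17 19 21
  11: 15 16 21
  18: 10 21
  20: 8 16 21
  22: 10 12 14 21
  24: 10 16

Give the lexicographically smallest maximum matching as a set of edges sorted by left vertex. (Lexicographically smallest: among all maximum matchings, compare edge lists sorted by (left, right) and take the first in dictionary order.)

Lex-smallest maximum matching: {(0,10), (1,13), (2,3), (4,15), (5,17), (6,16), (7,14), (9,19), (11,21), (20,8), (22,12)}

|M| = 11 (so the lex-smallest maximum matching has 11 edges)
process left vertices in ascending order; for each, take the smallest-labelled available neighbour that still permits 11 edges overall, or leave it unmatched if none does
lex-smallest matching: {0-10, 1-13, 2-3, 4-15, 5-17, 6-16, 7-14, 9-19, 11-21, 20-8, 22-12}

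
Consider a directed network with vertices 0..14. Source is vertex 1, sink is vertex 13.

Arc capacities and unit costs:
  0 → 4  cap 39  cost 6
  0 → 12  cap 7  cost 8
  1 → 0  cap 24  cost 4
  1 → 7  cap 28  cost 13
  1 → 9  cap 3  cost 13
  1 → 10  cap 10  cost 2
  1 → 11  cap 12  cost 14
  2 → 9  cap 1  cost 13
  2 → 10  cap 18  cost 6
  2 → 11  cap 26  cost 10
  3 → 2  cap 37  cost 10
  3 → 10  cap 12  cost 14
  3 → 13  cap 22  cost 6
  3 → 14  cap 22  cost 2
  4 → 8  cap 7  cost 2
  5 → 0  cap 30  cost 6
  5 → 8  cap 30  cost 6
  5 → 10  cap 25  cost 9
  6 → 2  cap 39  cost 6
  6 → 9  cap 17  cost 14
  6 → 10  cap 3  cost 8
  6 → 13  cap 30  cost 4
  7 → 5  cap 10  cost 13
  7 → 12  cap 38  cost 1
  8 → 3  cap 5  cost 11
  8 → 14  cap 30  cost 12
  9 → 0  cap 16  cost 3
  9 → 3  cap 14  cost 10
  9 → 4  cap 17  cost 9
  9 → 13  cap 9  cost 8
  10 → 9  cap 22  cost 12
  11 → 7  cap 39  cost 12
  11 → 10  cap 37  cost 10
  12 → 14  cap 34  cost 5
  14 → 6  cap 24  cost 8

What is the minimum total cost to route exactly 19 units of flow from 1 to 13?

shortest-cost path #1: 1→9→13 push 3 @ unit cost 21 (adds 63)
shortest-cost path #2: 1→10→9→13 push 6 @ unit cost 22 (adds 132)
shortest-cost path #3: 1→0→4→8→3→13 push 5 @ unit cost 29 (adds 145)
shortest-cost path #4: 1→0→12→14→6→13 push 5 @ unit cost 29 (adds 145)
total cost = 485

Minimum cost for 19 units: 485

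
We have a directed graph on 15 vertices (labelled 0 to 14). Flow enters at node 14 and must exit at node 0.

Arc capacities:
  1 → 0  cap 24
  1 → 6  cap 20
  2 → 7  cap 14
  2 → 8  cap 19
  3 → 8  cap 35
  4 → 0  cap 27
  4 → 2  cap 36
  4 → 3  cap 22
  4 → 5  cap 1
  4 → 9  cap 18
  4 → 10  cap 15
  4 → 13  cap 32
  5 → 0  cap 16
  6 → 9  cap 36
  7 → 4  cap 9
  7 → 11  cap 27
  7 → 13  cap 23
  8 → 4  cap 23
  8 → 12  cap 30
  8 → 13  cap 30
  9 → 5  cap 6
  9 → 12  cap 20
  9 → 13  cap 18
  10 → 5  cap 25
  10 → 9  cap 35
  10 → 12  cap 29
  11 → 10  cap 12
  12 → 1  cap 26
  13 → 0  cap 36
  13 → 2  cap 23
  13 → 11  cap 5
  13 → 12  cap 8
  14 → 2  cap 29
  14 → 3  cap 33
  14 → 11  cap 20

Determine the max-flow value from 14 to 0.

augment #1: 14→2→7→4→0 bottleneck 9, total now 9
augment #2: 14→2→7→13→0 bottleneck 5, total now 14
augment #3: 14→2→8→4→0 bottleneck 15, total now 29
augment #4: 14→3→8→4→0 bottleneck 3, total now 32
augment #5: 14→3→8→13→0 bottleneck 30, total now 62
augment #6: 14→11→10→5→0 bottleneck 12, total now 74

Maximum flow value: 74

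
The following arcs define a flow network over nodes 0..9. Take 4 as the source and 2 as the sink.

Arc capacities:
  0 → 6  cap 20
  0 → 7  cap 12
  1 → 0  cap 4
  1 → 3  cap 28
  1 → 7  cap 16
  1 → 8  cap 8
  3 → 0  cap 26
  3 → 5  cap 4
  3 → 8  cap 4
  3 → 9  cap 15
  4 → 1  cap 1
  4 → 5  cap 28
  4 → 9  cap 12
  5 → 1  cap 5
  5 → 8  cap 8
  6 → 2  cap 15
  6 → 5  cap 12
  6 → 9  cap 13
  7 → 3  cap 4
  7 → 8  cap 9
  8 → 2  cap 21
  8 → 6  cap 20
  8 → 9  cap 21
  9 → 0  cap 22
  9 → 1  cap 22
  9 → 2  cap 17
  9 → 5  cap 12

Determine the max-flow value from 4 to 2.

Maximum flow value: 26

augment #1: 4→9→2 bottleneck 12, total now 12
augment #2: 4→1→8→2 bottleneck 1, total now 13
augment #3: 4→5→8→2 bottleneck 8, total now 21
augment #4: 4→5→1→8→2 bottleneck 5, total now 26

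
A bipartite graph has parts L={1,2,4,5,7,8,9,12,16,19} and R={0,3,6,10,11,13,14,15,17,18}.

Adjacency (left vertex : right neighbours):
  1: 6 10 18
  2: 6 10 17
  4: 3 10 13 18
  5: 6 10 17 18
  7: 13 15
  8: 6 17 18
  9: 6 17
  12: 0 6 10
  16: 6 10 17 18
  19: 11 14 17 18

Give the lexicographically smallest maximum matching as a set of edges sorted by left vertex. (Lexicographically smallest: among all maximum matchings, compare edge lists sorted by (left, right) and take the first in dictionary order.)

|M| = 8 (so the lex-smallest maximum matching has 8 edges)
process left vertices in ascending order; for each, take the smallest-labelled available neighbour that still permits 8 edges overall, or leave it unmatched if none does
lex-smallest matching: {1-6, 2-10, 4-3, 5-17, 7-13, 8-18, 12-0, 19-11}

Lex-smallest maximum matching: {(1,6), (2,10), (4,3), (5,17), (7,13), (8,18), (12,0), (19,11)}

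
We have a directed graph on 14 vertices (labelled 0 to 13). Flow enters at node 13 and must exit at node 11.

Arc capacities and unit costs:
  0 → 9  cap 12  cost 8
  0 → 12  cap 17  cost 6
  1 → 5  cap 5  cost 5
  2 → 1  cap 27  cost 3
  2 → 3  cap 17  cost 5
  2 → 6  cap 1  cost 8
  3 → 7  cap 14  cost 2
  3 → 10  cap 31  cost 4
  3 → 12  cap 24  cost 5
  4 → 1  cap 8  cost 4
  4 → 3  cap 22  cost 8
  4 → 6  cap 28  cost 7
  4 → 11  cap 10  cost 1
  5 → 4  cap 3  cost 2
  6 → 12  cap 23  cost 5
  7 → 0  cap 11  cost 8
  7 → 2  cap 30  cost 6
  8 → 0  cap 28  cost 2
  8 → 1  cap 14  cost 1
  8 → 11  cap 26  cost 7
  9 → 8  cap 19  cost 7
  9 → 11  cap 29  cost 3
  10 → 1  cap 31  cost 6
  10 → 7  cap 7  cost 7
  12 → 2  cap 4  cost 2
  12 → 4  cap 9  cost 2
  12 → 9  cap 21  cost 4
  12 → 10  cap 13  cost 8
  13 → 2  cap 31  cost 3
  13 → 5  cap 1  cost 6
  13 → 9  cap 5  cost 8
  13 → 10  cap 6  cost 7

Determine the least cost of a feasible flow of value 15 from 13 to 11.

Minimum cost for 15 units: 204

shortest-cost path #1: 13→5→4→11 push 1 @ unit cost 9 (adds 9)
shortest-cost path #2: 13→9→11 push 5 @ unit cost 11 (adds 55)
shortest-cost path #3: 13→2→1→5→4→11 push 2 @ unit cost 14 (adds 28)
shortest-cost path #4: 13→2→3→12→4→11 push 7 @ unit cost 16 (adds 112)
total cost = 204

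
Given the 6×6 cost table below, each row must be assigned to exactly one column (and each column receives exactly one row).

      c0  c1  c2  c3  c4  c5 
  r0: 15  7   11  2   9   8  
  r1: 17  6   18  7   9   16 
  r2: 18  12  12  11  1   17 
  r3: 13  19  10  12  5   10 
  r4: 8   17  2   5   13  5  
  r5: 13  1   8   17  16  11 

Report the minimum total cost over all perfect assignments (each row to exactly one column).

optimal assignment: row0→col5 (cost 8), row1→col3 (cost 7), row2→col4 (cost 1), row3→col0 (cost 13), row4→col2 (cost 2), row5→col1 (cost 1)
total = 8 + 7 + 1 + 13 + 2 + 1 = 32

Minimum assignment cost: 32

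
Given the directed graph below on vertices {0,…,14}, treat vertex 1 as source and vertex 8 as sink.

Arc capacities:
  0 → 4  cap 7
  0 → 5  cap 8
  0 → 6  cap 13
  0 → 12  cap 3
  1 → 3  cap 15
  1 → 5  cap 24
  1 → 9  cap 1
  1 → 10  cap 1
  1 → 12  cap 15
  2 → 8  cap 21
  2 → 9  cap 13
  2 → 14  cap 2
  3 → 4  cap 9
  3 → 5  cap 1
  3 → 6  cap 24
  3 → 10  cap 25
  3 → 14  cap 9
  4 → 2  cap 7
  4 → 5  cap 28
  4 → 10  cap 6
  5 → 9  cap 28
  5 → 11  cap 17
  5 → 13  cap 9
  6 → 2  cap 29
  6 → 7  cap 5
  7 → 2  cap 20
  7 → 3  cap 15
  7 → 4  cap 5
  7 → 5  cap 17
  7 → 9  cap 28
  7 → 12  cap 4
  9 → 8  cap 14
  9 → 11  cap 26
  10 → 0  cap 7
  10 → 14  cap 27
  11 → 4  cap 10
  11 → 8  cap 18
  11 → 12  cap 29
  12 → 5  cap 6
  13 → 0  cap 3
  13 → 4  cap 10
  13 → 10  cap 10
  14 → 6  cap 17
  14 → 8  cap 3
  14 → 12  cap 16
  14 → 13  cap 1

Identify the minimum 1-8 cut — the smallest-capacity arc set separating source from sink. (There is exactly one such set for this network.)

Min-cut arcs: {(1,3), (1,5), (1,9), (1,10), (12,5)} (total capacity 47)

augment #1: 1→9→8 push 1
augment #2: 1→3→14→8 push 3
augment #3: 1→5→9→8 push 13
augment #4: 1→5→11→8 push 11
augment #5: 1→3→4→2→8 push 7
augment #6: 1→3→5→11→8 push 1
augment #7: 1→3→6→2→8 push 4
augment #8: 1→12→5→11→8 push 5
augment #9: 1→10→0→6→2→8 push 1
augment #10: 1→12→5→9→11→8 push 1
max flow = 47; residual-reachable set from 1 gives S-side
cut edges (S→T): {(1,3), (1,5), (1,9), (1,10), (12,5)} total cap 47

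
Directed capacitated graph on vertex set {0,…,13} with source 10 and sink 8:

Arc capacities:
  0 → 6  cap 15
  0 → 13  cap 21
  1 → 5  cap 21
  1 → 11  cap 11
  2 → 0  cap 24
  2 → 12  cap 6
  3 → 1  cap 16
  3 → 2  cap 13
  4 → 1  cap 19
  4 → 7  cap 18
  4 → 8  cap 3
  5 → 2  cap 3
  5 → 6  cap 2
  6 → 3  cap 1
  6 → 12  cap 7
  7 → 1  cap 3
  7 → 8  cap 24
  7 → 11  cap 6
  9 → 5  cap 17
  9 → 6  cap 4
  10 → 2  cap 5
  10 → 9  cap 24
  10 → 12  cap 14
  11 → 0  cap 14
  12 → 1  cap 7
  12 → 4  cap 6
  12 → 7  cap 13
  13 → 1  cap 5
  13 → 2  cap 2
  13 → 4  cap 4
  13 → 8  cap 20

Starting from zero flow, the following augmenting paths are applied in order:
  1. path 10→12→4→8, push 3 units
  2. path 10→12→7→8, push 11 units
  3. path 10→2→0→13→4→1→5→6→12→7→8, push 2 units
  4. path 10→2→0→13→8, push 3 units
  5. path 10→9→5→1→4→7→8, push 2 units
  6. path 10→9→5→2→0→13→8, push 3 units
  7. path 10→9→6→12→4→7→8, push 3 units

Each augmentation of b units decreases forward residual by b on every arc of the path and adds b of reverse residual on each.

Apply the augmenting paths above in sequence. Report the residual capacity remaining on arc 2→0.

Residual capacity of (2,0): 16

after path 1 (10→12→4→8, push 3): res(2,0)=24
after path 2 (10→12→7→8, push 11): res(2,0)=24
after path 3 (10→2→0→13→4→1→5→6→12→7→8, push 2): res(2,0)=22
after path 4 (10→2→0→13→8, push 3): res(2,0)=19
after path 5 (10→9→5→1→4→7→8, push 2): res(2,0)=19
after path 6 (10→9→5→2→0→13→8, push 3): res(2,0)=16
after path 7 (10→9→6→12→4→7→8, push 3): res(2,0)=16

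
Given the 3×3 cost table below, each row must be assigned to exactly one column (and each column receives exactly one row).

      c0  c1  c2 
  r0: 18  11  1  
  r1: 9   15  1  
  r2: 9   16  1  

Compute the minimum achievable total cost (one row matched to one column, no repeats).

one of 2 optimal assignments: row0→col1 (cost 11), row1→col0 (cost 9), row2→col2 (cost 1)
total = 11 + 9 + 1 = 21

Minimum assignment cost: 21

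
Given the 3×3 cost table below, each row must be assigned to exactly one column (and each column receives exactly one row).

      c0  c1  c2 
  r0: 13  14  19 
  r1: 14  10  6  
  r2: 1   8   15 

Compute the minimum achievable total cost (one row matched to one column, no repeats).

Minimum assignment cost: 21

optimal assignment: row0→col1 (cost 14), row1→col2 (cost 6), row2→col0 (cost 1)
total = 14 + 6 + 1 = 21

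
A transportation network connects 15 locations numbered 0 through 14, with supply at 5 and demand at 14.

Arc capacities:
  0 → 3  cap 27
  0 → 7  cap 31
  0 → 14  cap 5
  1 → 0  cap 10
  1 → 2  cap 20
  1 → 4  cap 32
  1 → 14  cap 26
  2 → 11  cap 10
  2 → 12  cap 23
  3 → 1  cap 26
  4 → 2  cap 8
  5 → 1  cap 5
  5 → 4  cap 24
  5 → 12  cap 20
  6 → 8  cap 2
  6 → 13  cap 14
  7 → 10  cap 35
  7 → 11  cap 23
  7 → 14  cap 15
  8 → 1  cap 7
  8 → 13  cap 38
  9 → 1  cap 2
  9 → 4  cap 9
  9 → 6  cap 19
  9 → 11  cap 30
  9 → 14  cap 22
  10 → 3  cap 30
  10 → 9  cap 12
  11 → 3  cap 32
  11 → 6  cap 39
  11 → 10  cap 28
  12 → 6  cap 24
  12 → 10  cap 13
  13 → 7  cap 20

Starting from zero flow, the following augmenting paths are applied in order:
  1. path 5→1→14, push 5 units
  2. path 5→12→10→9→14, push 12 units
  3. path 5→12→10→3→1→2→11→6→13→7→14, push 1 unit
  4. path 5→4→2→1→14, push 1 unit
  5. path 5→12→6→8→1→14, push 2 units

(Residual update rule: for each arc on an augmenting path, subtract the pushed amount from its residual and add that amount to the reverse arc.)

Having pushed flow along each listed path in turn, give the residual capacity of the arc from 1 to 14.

after path 1 (5→1→14, push 5): res(1,14)=21
after path 2 (5→12→10→9→14, push 12): res(1,14)=21
after path 3 (5→12→10→3→1→2→11→6→13→7→14, push 1): res(1,14)=21
after path 4 (5→4→2→1→14, push 1): res(1,14)=20
after path 5 (5→12→6→8→1→14, push 2): res(1,14)=18

Residual capacity of (1,14): 18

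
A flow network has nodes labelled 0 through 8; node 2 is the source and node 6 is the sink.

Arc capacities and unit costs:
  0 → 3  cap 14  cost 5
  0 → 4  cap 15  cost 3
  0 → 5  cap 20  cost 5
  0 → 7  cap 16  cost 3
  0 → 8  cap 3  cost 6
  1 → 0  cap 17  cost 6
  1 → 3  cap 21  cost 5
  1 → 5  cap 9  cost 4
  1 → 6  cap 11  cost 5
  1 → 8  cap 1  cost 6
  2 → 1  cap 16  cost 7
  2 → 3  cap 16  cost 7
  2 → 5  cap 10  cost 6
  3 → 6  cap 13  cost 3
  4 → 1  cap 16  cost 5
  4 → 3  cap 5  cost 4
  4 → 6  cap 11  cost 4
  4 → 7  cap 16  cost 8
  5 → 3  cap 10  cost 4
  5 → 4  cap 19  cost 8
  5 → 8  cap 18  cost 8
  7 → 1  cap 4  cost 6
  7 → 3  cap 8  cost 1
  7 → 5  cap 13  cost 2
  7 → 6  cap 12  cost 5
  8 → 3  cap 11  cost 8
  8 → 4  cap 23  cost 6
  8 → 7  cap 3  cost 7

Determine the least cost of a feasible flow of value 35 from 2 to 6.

Minimum cost for 35 units: 462

shortest-cost path #1: 2→3→6 push 13 @ unit cost 10 (adds 130)
shortest-cost path #2: 2→1→6 push 11 @ unit cost 12 (adds 132)
shortest-cost path #3: 2→5→4→6 push 10 @ unit cost 18 (adds 180)
shortest-cost path #4: 2→1→0→4→6 push 1 @ unit cost 20 (adds 20)
total cost = 462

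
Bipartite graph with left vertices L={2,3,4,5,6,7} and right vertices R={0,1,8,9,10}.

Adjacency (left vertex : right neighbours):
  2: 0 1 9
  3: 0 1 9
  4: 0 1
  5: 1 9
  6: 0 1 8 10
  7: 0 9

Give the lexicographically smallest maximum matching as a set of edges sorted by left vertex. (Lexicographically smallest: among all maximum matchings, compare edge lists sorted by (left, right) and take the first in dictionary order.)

|M| = 4 (so the lex-smallest maximum matching has 4 edges)
process left vertices in ascending order; for each, take the smallest-labelled available neighbour that still permits 4 edges overall, or leave it unmatched if none does
lex-smallest matching: {2-0, 3-1, 5-9, 6-8}

Lex-smallest maximum matching: {(2,0), (3,1), (5,9), (6,8)}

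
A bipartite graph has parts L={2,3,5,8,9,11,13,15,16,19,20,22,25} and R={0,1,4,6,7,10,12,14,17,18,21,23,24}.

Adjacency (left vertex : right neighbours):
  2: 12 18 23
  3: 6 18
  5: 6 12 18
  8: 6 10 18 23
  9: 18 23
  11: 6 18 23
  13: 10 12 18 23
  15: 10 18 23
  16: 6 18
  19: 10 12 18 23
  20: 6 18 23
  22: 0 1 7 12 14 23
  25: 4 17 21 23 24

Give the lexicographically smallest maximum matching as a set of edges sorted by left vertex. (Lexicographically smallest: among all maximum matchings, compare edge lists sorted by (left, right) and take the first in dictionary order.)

|M| = 7 (so the lex-smallest maximum matching has 7 edges)
process left vertices in ascending order; for each, take the smallest-labelled available neighbour that still permits 7 edges overall, or leave it unmatched if none does
lex-smallest matching: {2-12, 3-6, 5-18, 8-10, 9-23, 22-0, 25-4}

Lex-smallest maximum matching: {(2,12), (3,6), (5,18), (8,10), (9,23), (22,0), (25,4)}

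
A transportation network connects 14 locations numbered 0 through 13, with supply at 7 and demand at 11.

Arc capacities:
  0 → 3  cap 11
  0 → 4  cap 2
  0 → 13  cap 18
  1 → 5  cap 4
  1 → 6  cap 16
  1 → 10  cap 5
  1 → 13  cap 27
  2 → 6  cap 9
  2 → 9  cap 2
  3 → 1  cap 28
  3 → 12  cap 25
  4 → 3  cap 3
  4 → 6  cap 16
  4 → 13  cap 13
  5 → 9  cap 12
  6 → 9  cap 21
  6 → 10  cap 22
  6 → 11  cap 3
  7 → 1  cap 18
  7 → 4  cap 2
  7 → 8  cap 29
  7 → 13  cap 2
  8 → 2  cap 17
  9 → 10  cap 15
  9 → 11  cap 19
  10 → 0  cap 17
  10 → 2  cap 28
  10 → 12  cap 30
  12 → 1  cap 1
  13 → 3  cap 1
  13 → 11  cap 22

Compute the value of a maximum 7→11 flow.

Maximum flow value: 33

augment #1: 7→13→11 bottleneck 2, total now 2
augment #2: 7→1→6→11 bottleneck 3, total now 5
augment #3: 7→1→13→11 bottleneck 15, total now 20
augment #4: 7→4→13→11 bottleneck 2, total now 22
augment #5: 7→8→2→9→11 bottleneck 2, total now 24
augment #6: 7→8→2→6→9→11 bottleneck 9, total now 33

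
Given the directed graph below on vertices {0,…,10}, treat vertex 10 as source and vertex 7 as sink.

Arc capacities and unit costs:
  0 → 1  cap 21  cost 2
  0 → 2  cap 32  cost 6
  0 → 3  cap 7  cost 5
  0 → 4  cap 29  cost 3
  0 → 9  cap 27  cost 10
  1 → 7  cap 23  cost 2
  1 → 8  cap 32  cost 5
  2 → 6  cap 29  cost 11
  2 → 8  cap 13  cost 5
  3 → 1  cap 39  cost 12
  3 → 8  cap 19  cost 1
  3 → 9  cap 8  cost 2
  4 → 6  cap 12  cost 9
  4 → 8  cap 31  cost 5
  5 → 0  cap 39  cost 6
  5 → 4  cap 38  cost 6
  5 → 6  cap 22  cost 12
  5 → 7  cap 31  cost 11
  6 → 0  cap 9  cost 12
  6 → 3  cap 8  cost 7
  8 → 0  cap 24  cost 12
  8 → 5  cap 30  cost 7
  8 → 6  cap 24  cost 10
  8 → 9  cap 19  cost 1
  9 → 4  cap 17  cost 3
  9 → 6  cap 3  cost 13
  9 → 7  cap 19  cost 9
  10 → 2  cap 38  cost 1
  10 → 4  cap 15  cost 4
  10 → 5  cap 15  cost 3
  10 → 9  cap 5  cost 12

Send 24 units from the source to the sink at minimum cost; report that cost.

Minimum cost for 24 units: 339

shortest-cost path #1: 10→5→0→1→7 push 15 @ unit cost 13 (adds 195)
shortest-cost path #2: 10→2→8→9→7 push 9 @ unit cost 16 (adds 144)
total cost = 339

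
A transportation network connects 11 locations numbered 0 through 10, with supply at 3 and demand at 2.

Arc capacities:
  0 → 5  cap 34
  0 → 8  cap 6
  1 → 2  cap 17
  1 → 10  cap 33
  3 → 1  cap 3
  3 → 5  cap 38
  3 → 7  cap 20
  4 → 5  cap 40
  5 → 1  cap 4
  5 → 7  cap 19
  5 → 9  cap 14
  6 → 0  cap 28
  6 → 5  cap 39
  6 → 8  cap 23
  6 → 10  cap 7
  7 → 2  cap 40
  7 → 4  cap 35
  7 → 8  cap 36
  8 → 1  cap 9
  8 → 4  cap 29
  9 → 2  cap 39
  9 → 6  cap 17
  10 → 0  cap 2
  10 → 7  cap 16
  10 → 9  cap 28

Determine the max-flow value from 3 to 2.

augment #1: 3→1→2 bottleneck 3, total now 3
augment #2: 3→7→2 bottleneck 20, total now 23
augment #3: 3→5→1→2 bottleneck 4, total now 27
augment #4: 3→5→7→2 bottleneck 19, total now 46
augment #5: 3→5→9→2 bottleneck 14, total now 60

Maximum flow value: 60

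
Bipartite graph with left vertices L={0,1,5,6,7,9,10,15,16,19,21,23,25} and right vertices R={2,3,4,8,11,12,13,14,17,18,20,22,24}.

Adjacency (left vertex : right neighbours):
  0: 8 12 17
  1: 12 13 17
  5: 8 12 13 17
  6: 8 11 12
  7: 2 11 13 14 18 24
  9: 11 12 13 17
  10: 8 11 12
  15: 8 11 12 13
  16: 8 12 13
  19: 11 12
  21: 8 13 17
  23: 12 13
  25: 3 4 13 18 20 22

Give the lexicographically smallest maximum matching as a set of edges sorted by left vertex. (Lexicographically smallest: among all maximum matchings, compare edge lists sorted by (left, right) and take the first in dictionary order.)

Lex-smallest maximum matching: {(0,8), (1,12), (5,13), (6,11), (7,2), (9,17), (25,3)}

|M| = 7 (so the lex-smallest maximum matching has 7 edges)
process left vertices in ascending order; for each, take the smallest-labelled available neighbour that still permits 7 edges overall, or leave it unmatched if none does
lex-smallest matching: {0-8, 1-12, 5-13, 6-11, 7-2, 9-17, 25-3}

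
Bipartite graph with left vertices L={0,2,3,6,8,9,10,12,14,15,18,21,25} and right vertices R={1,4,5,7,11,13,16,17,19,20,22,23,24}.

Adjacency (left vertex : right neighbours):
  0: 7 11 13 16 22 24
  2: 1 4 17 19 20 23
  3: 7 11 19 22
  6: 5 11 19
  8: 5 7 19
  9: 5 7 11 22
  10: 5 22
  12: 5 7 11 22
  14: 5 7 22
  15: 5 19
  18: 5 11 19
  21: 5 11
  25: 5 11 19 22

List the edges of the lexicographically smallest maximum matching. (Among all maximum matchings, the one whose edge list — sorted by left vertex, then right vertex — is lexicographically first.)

Lex-smallest maximum matching: {(0,13), (2,1), (3,7), (6,5), (8,19), (9,11), (10,22)}

|M| = 7 (so the lex-smallest maximum matching has 7 edges)
process left vertices in ascending order; for each, take the smallest-labelled available neighbour that still permits 7 edges overall, or leave it unmatched if none does
lex-smallest matching: {0-13, 2-1, 3-7, 6-5, 8-19, 9-11, 10-22}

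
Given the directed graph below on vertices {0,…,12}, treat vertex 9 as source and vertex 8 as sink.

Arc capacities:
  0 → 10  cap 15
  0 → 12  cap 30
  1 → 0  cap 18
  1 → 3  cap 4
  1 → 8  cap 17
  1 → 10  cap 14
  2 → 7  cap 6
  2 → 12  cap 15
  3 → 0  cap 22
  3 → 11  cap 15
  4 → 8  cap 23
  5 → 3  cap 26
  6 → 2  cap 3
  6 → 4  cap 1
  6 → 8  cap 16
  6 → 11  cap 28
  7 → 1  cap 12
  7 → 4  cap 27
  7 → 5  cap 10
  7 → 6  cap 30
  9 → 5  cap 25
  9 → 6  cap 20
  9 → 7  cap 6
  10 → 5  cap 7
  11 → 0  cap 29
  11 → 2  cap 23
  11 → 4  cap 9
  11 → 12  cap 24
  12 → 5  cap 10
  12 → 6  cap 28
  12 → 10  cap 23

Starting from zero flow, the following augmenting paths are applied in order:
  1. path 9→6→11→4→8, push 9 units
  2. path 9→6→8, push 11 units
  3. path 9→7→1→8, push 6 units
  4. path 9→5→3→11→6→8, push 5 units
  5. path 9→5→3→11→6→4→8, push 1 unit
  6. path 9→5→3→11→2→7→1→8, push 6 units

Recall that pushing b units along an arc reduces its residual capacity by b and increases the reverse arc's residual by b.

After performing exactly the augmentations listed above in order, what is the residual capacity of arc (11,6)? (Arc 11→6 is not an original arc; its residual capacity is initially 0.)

after path 1 (9→6→11→4→8, push 9): res(11,6)=9
after path 2 (9→6→8, push 11): res(11,6)=9
after path 3 (9→7→1→8, push 6): res(11,6)=9
after path 4 (9→5→3→11→6→8, push 5): res(11,6)=4
after path 5 (9→5→3→11→6→4→8, push 1): res(11,6)=3
after path 6 (9→5→3→11→2→7→1→8, push 6): res(11,6)=3

Residual capacity of (11,6): 3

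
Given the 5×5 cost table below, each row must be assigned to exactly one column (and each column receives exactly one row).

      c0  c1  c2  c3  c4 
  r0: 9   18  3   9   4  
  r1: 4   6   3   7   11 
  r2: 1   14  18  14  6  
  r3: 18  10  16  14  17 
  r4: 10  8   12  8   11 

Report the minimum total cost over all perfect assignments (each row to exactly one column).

Minimum assignment cost: 26

optimal assignment: row0→col4 (cost 4), row1→col2 (cost 3), row2→col0 (cost 1), row3→col1 (cost 10), row4→col3 (cost 8)
total = 4 + 3 + 1 + 10 + 8 = 26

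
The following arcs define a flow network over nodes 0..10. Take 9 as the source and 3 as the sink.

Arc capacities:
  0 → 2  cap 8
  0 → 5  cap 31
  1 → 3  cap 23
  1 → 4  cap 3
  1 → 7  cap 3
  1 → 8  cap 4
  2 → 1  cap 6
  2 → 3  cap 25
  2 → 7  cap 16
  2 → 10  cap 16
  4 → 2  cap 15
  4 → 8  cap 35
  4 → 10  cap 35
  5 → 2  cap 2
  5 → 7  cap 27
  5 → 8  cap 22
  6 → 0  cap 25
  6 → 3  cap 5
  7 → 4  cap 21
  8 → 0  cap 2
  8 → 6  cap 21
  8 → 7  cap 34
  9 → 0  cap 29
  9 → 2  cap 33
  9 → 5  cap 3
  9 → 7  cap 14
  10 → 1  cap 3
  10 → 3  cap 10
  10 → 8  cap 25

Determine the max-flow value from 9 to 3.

augment #1: 9→2→3 bottleneck 25, total now 25
augment #2: 9→2→1→3 bottleneck 6, total now 31
augment #3: 9→2→10→3 bottleneck 2, total now 33
augment #4: 9→0→2→10→3 bottleneck 8, total now 41
augment #5: 9→5→8→6→3 bottleneck 3, total now 44
augment #6: 9→0→5→8→6→3 bottleneck 2, total now 46
augment #7: 9→7→4→10→1→3 bottleneck 3, total now 49

Maximum flow value: 49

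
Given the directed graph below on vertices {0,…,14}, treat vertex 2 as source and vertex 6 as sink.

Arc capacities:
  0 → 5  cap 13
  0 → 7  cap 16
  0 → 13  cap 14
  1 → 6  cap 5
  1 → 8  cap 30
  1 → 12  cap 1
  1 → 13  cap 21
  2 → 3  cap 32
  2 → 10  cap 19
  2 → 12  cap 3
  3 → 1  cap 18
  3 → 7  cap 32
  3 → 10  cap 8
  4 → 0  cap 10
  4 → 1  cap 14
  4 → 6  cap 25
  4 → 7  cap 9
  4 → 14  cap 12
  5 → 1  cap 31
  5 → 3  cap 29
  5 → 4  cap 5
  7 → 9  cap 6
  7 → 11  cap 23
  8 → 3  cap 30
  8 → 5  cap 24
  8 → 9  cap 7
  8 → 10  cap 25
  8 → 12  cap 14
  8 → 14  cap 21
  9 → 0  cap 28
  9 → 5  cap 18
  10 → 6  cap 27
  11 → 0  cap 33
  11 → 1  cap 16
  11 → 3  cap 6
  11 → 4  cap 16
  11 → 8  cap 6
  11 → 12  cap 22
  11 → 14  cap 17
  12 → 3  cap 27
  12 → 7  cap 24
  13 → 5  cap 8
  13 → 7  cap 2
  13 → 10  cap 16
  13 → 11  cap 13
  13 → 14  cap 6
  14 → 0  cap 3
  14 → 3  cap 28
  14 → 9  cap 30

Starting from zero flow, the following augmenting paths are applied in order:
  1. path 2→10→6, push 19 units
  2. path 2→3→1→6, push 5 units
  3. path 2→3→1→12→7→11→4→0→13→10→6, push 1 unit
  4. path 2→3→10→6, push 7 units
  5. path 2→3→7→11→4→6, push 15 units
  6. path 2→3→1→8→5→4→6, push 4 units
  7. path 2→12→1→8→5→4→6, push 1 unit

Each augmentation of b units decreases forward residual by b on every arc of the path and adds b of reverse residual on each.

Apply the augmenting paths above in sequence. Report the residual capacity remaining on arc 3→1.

after path 1 (2→10→6, push 19): res(3,1)=18
after path 2 (2→3→1→6, push 5): res(3,1)=13
after path 3 (2→3→1→12→7→11→4→0→13→10→6, push 1): res(3,1)=12
after path 4 (2→3→10→6, push 7): res(3,1)=12
after path 5 (2→3→7→11→4→6, push 15): res(3,1)=12
after path 6 (2→3→1→8→5→4→6, push 4): res(3,1)=8
after path 7 (2→12→1→8→5→4→6, push 1): res(3,1)=8

Residual capacity of (3,1): 8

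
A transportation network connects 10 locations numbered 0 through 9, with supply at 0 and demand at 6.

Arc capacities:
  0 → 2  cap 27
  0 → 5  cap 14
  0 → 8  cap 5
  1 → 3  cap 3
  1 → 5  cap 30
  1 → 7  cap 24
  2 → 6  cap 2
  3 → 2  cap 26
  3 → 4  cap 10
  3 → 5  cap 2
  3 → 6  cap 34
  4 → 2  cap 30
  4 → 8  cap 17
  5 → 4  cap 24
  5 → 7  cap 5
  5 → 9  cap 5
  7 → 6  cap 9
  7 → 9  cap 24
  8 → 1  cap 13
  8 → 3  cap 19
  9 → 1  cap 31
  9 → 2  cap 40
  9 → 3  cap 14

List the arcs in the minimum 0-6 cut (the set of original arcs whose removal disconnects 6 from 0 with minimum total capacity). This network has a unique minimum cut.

Min-cut arcs: {(0,5), (0,8), (2,6)} (total capacity 21)

augment #1: 0→2→6 push 2
augment #2: 0→5→7→6 push 5
augment #3: 0→8→3→6 push 5
augment #4: 0→5→9→3→6 push 5
augment #5: 0→5→4→8→3→6 push 4
max flow = 21; residual-reachable set from 0 gives S-side
cut edges (S→T): {(0,5), (0,8), (2,6)} total cap 21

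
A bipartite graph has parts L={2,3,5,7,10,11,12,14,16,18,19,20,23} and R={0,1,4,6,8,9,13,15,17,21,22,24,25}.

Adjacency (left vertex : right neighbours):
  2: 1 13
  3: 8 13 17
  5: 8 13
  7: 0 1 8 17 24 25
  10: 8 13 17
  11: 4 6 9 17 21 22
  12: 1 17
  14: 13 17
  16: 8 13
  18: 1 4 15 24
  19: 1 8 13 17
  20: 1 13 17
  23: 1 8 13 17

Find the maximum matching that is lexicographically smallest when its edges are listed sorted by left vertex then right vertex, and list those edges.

Lex-smallest maximum matching: {(2,1), (3,8), (5,13), (7,0), (10,17), (11,4), (18,15)}

|M| = 7 (so the lex-smallest maximum matching has 7 edges)
process left vertices in ascending order; for each, take the smallest-labelled available neighbour that still permits 7 edges overall, or leave it unmatched if none does
lex-smallest matching: {2-1, 3-8, 5-13, 7-0, 10-17, 11-4, 18-15}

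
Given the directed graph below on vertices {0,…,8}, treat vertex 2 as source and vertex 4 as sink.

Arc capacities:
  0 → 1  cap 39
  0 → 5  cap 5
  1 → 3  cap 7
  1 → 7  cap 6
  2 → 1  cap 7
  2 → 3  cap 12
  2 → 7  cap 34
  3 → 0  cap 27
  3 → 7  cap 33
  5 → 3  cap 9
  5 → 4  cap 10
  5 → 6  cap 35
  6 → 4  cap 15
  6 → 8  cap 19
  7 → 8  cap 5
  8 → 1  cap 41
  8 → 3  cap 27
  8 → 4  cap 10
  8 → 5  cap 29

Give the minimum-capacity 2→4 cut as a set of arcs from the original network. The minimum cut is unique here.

augment #1: 2→7→8→4 push 5
augment #2: 2→3→0→5→4 push 5
max flow = 10; residual-reachable set from 2 gives S-side
cut edges (S→T): {(0,5), (7,8)} total cap 10

Min-cut arcs: {(0,5), (7,8)} (total capacity 10)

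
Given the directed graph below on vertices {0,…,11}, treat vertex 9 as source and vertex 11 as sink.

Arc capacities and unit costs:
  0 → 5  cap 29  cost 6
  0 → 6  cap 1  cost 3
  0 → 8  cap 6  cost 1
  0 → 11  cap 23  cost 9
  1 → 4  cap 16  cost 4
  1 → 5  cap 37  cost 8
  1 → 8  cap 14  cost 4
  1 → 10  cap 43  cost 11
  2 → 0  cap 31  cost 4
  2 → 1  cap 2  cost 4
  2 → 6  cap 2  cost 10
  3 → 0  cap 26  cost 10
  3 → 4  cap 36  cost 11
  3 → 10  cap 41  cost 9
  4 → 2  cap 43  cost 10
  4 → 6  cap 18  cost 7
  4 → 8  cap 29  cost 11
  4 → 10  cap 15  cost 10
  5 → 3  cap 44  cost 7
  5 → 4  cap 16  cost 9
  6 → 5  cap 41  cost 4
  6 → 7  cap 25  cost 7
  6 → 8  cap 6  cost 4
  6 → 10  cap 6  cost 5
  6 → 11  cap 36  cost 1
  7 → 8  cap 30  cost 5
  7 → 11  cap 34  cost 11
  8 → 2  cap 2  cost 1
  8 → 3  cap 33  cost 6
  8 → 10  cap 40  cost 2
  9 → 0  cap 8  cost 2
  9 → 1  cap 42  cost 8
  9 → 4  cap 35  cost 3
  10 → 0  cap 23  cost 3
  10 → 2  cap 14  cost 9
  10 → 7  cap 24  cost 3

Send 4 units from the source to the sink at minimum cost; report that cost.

Minimum cost for 4 units: 39

shortest-cost path #1: 9→0→6→11 push 1 @ unit cost 6 (adds 6)
shortest-cost path #2: 9→0→11 push 3 @ unit cost 11 (adds 33)
total cost = 39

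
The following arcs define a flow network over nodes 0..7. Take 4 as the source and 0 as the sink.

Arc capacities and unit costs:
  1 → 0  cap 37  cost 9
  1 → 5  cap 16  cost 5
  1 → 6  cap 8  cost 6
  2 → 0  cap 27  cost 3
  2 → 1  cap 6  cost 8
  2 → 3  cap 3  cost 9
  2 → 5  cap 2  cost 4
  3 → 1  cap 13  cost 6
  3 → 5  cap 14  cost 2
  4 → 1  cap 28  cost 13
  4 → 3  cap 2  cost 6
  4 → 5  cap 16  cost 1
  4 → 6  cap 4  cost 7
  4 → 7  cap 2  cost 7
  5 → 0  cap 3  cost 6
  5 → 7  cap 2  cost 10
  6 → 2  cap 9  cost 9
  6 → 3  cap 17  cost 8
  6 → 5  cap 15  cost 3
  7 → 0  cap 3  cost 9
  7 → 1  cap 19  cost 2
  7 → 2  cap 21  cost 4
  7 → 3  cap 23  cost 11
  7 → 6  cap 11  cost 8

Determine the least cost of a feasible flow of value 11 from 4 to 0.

Minimum cost for 11 units: 161

shortest-cost path #1: 4→5→0 push 3 @ unit cost 7 (adds 21)
shortest-cost path #2: 4→7→2→0 push 2 @ unit cost 14 (adds 28)
shortest-cost path #3: 4→5→7→2→0 push 2 @ unit cost 18 (adds 36)
shortest-cost path #4: 4→6→2→0 push 4 @ unit cost 19 (adds 76)
total cost = 161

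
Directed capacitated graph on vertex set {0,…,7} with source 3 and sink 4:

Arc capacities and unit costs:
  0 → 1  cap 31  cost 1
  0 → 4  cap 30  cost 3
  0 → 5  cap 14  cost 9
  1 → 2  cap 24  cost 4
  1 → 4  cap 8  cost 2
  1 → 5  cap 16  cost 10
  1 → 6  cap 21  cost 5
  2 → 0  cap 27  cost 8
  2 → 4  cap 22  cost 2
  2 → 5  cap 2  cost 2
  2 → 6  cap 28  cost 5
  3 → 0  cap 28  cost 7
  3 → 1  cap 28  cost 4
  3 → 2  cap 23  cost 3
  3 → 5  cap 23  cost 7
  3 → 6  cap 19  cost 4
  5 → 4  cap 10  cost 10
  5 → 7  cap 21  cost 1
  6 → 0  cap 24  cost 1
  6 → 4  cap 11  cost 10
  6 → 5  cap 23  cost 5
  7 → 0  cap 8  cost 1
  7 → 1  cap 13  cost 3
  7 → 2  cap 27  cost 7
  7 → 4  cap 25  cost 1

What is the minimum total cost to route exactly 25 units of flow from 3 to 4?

shortest-cost path #1: 3→2→4 push 22 @ unit cost 5 (adds 110)
shortest-cost path #2: 3→1→4 push 3 @ unit cost 6 (adds 18)
total cost = 128

Minimum cost for 25 units: 128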